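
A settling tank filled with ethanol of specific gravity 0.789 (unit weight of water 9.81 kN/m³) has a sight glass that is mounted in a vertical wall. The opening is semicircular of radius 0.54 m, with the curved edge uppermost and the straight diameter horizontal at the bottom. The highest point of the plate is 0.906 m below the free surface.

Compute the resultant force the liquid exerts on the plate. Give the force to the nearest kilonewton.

F ≈ 4 kN

γ = 0.789 × 9.81 = 7.74009 kN/m³.
The centroid lies 4r/(3π) = 0.229183 m above the diameter, so r − 4r/(3π) = 0.54 − 0.229183 = 0.310817 m below the topmost point, so the centroid depth is h_c = 0.906 + 0.310817 = 1.21682 m.
A = πr²/2 = π × 0.54²/2 = 0.458044 m².
Resultant F = γ·h_c·A = 7.74009 × 1.21682 × 0.458044 = 4.31399 kN.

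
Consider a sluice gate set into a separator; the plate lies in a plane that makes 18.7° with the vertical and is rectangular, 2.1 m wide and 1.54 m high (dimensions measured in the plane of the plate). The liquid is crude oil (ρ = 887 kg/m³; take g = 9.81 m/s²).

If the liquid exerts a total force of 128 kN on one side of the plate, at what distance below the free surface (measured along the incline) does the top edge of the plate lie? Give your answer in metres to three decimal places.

γ = ρg = 887 × 9.81 / 1000 = 8.70147 kN/m³.
A = 2.1 × 1.54 = 3.234 m².
From F = γ·h_c·A, the centroid depth is h_c = 128/(8.70147 × 3.234) = 4.5486 m.
The plate makes 18.7° with the vertical, i.e. θ = 90° − 18.7° = 71.3° to the horizontal. Measuring y along the incline from the free-surface line, vertical depth h = y·sinθ with sinθ = 0.947210.
Along the incline, y_c = h_c/sinθ = 4.5486/0.947210 = 4.8021 m.
The centroid lies 1.54/2 = 0.77 m below the top edge, so the top edge sits at y_top = 4.8021 − 0.77 = 4.0321 m along the incline.

y_top ≈ 4.032 m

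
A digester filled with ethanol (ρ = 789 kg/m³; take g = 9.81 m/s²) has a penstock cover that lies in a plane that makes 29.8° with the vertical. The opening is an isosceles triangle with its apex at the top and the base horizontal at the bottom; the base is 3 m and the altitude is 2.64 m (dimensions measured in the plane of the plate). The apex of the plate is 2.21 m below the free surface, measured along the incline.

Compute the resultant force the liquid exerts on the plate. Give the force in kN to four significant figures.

γ = ρg = 789 × 9.81 / 1000 = 7.74009 kN/m³.
The plate makes 29.8° with the vertical, i.e. θ = 90° − 29.8° = 60.2° to the horizontal. Measuring y along the incline from the free-surface line, vertical depth h = y·sinθ with sinθ = 0.867765.
With the apex up, the centroid sits 2h/3 = 2 × 2.64/3 = 1.76 m below the apex, so y_c = 2.21 + 1.76 = 3.97 m and h_c = 3.97 × 0.867765 = 3.44503 m.
A = ½ × 3 × 2.64 = 3.96 m².
Resultant F = γ·h_c·A = 7.74009 × 3.44503 × 3.96 = 105.593 kN.

F ≈ 105.6 kN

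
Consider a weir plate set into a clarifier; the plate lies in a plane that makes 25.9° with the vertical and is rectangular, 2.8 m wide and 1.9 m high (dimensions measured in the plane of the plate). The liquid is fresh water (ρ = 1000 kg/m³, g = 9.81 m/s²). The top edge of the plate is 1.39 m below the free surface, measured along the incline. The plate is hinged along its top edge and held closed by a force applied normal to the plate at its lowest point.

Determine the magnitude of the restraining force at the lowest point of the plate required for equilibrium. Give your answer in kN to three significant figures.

γ = ρg = 1000 × 9.81 = 9810 N/m³ = 9.81 kN/m³.
The plate makes 25.9° with the vertical, i.e. θ = 90° − 25.9° = 64.1° to the horizontal. Measuring y along the incline from the free-surface line, vertical depth h = y·sinθ with sinθ = 0.899558.
The centroid lies 1.9/2 = 0.95 m below the top edge, so y_c = 1.39 + 0.95 = 2.34 m and h_c = 2.34 × 0.899558 = 2.10497 m.
A = 2.8 × 1.9 = 5.32 m².
Resultant F = γ·h_c·A = 9.81 × 2.10497 × 5.32 = 109.857 kN.
I_c = b·h³/12 = 2.8 × 1.9³/12 = 1.60043 m⁴.
Centre of pressure: y_p = y_c + I_c/(y_c·A) = 2.34 + 1.60043/(2.34 × 5.32) = 2.34 + 0.128561 = 2.46856 m along the plane.
The resultant acts 0.95 + 0.128561 = 1.07856 m (along the plate) below the hinge at the top edge, so the moment about the hinge is M = F × 1.07856 = 109.857 × 1.07856 = 118.487 kN·m.
A normal force at the bottom, 1.9 m from the hinge, must supply this moment: P = 118.487/1.9 = 62.3616 kN.

P ≈ 62.4 kN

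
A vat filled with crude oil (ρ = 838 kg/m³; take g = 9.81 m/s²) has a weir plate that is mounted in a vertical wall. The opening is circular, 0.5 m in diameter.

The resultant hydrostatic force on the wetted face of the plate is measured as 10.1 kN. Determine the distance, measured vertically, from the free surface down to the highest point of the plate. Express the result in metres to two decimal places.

γ = ρg = 838 × 9.81 / 1000 = 8.22078 kN/m³.
A = π(0.25)² = 0.19635 m².
From F = γ·h_c·A, the centroid depth is h_c = 10.1/(8.22078 × 0.19635) = 6.25716 m.
The centroid is at the centre, 0.25 m below the top of the plate, so the highest point sits at h_top = 6.25716 − 0.25 = 6.00716 m below the surface.

d_top ≈ 6.01 m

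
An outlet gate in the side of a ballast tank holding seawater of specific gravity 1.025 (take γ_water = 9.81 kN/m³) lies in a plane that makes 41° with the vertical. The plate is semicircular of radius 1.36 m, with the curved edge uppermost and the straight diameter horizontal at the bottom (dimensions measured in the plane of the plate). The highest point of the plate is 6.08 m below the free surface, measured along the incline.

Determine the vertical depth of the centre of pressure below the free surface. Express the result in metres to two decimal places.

h_p = 5.19 m

γ = 1.025 × 9.81 = 10.05525 kN/m³.
The plate makes 41° with the vertical, i.e. θ = 90° − 41° = 49° to the horizontal. Measuring y along the incline from the free-surface line, vertical depth h = y·sinθ with sinθ = 0.754710.
The centroid lies 4r/(3π) = 0.577202 m above the diameter, so r − 4r/(3π) = 1.36 − 0.577202 = 0.782798 m below the topmost point, so y_c = 6.08 + 0.782798 = 6.8628 m and h_c = 6.8628 × 0.754710 = 5.17942 m.
A = πr²/2 = π × 1.36²/2 = 2.90534 m².
Resultant F = γ·h_c·A = 10.05525 × 5.17942 × 2.90534 = 151.311 kN.
I_c = (π/8 − 8/(9π))·r⁴ = 0.109757 × 1.36⁴ = 0.375481 m⁴.
Centre of pressure: y_p = y_c + I_c/(y_c·A) = 6.8628 + 0.375481/(6.8628 × 2.90534) = 6.8628 + 0.0188317 = 6.88163 m along the plane.
Vertically, h_p = y_p·sinθ = 6.88163 × 0.754710 = 5.19363 m.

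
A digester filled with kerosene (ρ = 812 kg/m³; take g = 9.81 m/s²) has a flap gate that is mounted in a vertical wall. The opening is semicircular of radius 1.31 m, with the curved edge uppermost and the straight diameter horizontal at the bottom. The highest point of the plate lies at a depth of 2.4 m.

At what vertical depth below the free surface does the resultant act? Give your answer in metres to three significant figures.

h_p = 3.19 m

γ = ρg = 812 × 9.81 / 1000 = 7.96572 kN/m³.
The centroid lies 4r/(3π) = 0.555981 m above the diameter, so r − 4r/(3π) = 1.31 − 0.555981 = 0.754019 m below the topmost point, so the centroid depth is h_c = 2.4 + 0.754019 = 3.15402 m.
A = πr²/2 = π × 1.31²/2 = 2.69564 m².
Resultant F = γ·h_c·A = 7.96572 × 3.15402 × 2.69564 = 67.7254 kN.
I_c = (π/8 − 8/(9π))·r⁴ = 0.109757 × 1.31⁴ = 0.323234 m⁴.
Centre of pressure: y_p = y_c + I_c/(y_c·A) = 3.15402 + 0.323234/(3.15402 × 2.69564) = 3.15402 + 0.0380181 = 3.19204 m along the plane.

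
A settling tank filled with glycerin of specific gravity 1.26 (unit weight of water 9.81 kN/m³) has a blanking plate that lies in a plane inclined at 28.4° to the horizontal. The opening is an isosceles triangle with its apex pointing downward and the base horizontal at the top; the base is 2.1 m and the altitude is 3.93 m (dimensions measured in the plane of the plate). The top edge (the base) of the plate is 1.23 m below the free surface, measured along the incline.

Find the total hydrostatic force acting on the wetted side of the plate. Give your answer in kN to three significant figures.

γ = 1.26 × 9.81 = 12.3606 kN/m³.
Let θ = 28.4° be the plate's angle to the horizontal; measure y along the incline from where the plane meets the free surface. Vertical depth h = y·sinθ with sinθ = 0.475624.
With the apex down, the centroid sits h/3 = 3.93/3 = 1.31 m below the base (the top edge), so y_c = 1.23 + 1.31 = 2.54 m and h_c = 2.54 × 0.475624 = 1.20808 m.
A = ½ × 2.1 × 3.93 = 4.1265 m².
Resultant F = γ·h_c·A = 12.3606 × 1.20808 × 4.1265 = 61.6193 kN.

F ≈ 61.6 kN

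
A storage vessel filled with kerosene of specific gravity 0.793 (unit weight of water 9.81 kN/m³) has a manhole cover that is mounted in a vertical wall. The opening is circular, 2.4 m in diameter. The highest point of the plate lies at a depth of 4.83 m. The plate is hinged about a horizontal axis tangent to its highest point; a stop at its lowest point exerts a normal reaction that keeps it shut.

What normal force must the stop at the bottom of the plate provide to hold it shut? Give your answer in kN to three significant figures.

γ = 0.793 × 9.81 = 7.77933 kN/m³.
The centroid is at the centre, 1.2 m below the top of the plate, so the centroid depth is h_c = 4.83 + 1.2 = 6.03 m.
A = π(1.2)² = 4.52389 m².
Resultant F = γ·h_c·A = 7.77933 × 6.03 × 4.52389 = 212.213 kN.
I_c = πr⁴/4 = π × 1.2⁴/4 = 1.6286 m⁴.
Centre of pressure: y_p = y_c + I_c/(y_c·A) = 6.03 + 1.6286/(6.03 × 4.52389) = 6.03 + 0.0597015 = 6.0897 m along the plane.
The resultant acts 1.2 + 0.0597015 = 1.2597 m (along the plate) below the hinge at the top edge, so the moment about the hinge is M = F × 1.2597 = 212.213 × 1.2597 = 267.325 kN·m.
A normal force at the bottom, 2.4 m from the hinge, must supply this moment: P = 267.325/2.4 = 111.385 kN.

P ≈ 111 kN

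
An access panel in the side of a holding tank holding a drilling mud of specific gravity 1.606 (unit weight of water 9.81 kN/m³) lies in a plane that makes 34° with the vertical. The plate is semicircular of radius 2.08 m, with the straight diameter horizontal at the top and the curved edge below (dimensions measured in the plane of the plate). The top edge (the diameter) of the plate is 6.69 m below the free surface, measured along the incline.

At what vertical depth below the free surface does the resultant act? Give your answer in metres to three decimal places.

γ = 1.606 × 9.81 = 15.75486 kN/m³.
The plate makes 34° with the vertical, i.e. θ = 90° − 34° = 56° to the horizontal. Measuring y along the incline from the free-surface line, vertical depth h = y·sinθ with sinθ = 0.829038.
The centroid of a semicircle lies 4r/(3π) = 0.882779 m from the diameter, here below the top edge, so y_c = 6.69 + 0.882779 = 7.57278 m and h_c = 7.57278 × 0.829038 = 6.27812 m.
A = πr²/2 = π × 2.08²/2 = 6.79589 m².
Resultant F = γ·h_c·A = 15.75486 × 6.27812 × 6.79589 = 672.188 kN.
I_c = (π/8 − 8/(9π))·r⁴ = 0.109757 × 2.08⁴ = 2.0544 m⁴.
Centre of pressure: y_p = y_c + I_c/(y_c·A) = 7.57278 + 2.0544/(7.57278 × 6.79589) = 7.57278 + 0.0399193 = 7.6127 m along the plane.
Vertically, h_p = y_p·sinθ = 7.6127 × 0.829038 = 6.31122 m.

h_p = 6.311 m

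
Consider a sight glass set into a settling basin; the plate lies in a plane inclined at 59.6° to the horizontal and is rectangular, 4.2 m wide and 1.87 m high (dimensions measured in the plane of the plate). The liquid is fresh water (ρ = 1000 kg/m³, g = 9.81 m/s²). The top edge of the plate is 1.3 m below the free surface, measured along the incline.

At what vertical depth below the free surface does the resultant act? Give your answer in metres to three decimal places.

γ = ρg = 1000 × 9.81 = 9810 N/m³ = 9.81 kN/m³.
Let θ = 59.6° be the plate's angle to the horizontal; measure y along the incline from where the plane meets the free surface. Vertical depth h = y·sinθ with sinθ = 0.862514.
The centroid lies 1.87/2 = 0.935 m below the top edge, so y_c = 1.3 + 0.935 = 2.235 m and h_c = 2.235 × 0.862514 = 1.92772 m.
A = 4.2 × 1.87 = 7.854 m².
Resultant F = γ·h_c·A = 9.81 × 1.92772 × 7.854 = 148.526 kN.
I_c = b·h³/12 = 4.2 × 1.87³/12 = 2.28872 m⁴.
Centre of pressure: y_p = y_c + I_c/(y_c·A) = 2.235 + 2.28872/(2.235 × 7.854) = 2.235 + 0.130384 = 2.36538 m along the plane.
Vertically, h_p = y_p·sinθ = 2.36538 × 0.862514 = 2.04017 m.

h_p = 2.040 m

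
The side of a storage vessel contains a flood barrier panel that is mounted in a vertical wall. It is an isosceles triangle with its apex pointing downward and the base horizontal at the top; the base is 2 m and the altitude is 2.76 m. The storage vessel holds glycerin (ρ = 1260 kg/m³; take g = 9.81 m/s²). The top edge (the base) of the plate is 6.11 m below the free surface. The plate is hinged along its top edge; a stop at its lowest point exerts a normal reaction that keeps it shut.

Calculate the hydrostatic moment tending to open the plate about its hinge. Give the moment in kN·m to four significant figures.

γ = ρg = 1260 × 9.81 / 1000 = 12.3606 kN/m³.
With the apex down, the centroid sits h/3 = 2.76/3 = 0.92 m below the base (the top edge), so the centroid depth is h_c = 6.11 + 0.92 = 7.03 m.
A = ½ × 2 × 2.76 = 2.76 m².
Resultant F = γ·h_c·A = 12.3606 × 7.03 × 2.76 = 239.83 kN.
I_c = b·h³/36 = 2 × 2.76³/36 = 1.16803 m⁴.
Centre of pressure: y_p = y_c + I_c/(y_c·A) = 7.03 + 1.16803/(7.03 × 2.76) = 7.03 + 0.060199 = 7.0902 m along the plane.
The resultant acts 0.92 + 0.060199 = 0.980199 m (along the plate) below the hinge at the top edge, so the moment about the hinge is M = F × 0.980199 = 239.83 × 0.980199 = 235.081 kN·m.

M ≈ 235.1 kN·m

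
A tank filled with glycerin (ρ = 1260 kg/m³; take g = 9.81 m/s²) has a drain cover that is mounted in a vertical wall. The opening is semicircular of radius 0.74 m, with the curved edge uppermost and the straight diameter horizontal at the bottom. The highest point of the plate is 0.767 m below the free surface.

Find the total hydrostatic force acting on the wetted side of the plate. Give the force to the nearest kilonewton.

F ≈ 13 kN

γ = ρg = 1260 × 9.81 / 1000 = 12.3606 kN/m³.
The centroid lies 4r/(3π) = 0.314066 m above the diameter, so r − 4r/(3π) = 0.74 − 0.314066 = 0.425934 m below the topmost point, so the centroid depth is h_c = 0.767 + 0.425934 = 1.19293 m.
A = πr²/2 = π × 0.74²/2 = 0.860168 m².
Resultant F = γ·h_c·A = 12.3606 × 1.19293 × 0.860168 = 12.6835 kN.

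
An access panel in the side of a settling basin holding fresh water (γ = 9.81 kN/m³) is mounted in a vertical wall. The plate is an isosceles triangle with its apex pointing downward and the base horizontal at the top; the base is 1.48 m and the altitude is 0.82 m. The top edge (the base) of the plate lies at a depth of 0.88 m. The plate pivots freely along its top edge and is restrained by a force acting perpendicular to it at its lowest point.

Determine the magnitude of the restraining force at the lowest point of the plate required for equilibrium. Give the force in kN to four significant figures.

γ = 9.81 kN/m³.
With the apex down, the centroid sits h/3 = 0.82/3 = 0.273333 m below the base (the top edge), so the centroid depth is h_c = 0.88 + 0.273333 = 1.15333 m.
A = ½ × 1.48 × 0.82 = 0.6068 m².
Resultant F = γ·h_c·A = 9.81 × 1.15333 × 0.6068 = 6.86544 kN.
I_c = b·h³/36 = 1.48 × 0.82³/36 = 0.0226674 m⁴.
Centre of pressure: y_p = y_c + I_c/(y_c·A) = 1.15333 + 0.0226674/(1.15333 × 0.6068) = 1.15333 + 0.0323894 = 1.18572 m along the plane.
The resultant acts 0.273333 + 0.0323894 = 0.305722 m (along the plate) below the hinge at the top edge, so the moment about the hinge is M = F × 0.305722 = 6.86544 × 0.305722 = 2.09892 kN·m.
A normal force at the bottom, 0.82 m from the hinge, must supply this moment: P = 2.09892/0.82 = 2.55966 kN.

P ≈ 2.560 kN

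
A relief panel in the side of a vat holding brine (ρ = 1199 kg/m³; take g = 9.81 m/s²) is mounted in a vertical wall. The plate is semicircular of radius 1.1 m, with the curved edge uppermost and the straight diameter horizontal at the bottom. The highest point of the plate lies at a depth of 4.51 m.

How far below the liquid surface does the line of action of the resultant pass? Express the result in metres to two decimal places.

γ = ρg = 1199 × 9.81 / 1000 = 11.76219 kN/m³.
The centroid lies 4r/(3π) = 0.466854 m above the diameter, so r − 4r/(3π) = 1.1 − 0.466854 = 0.633146 m below the topmost point, so the centroid depth is h_c = 4.51 + 0.633146 = 5.14315 m.
A = πr²/2 = π × 1.1²/2 = 1.90066 m².
Resultant F = γ·h_c·A = 11.76219 × 5.14315 × 1.90066 = 114.98 kN.
I_c = (π/8 − 8/(9π))·r⁴ = 0.109757 × 1.1⁴ = 0.160695 m⁴.
Centre of pressure: y_p = y_c + I_c/(y_c·A) = 5.14315 + 0.160695/(5.14315 × 1.90066) = 5.14315 + 0.0164387 = 5.15959 m along the plane.

h_p = 5.16 m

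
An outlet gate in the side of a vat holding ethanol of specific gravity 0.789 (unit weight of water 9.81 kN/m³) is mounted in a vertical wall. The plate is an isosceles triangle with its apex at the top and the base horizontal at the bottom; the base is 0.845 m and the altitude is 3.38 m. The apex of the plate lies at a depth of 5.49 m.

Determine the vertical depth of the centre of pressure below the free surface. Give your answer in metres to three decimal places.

γ = 0.789 × 9.81 = 7.74009 kN/m³.
With the apex up, the centroid sits 2h/3 = 2 × 3.38/3 = 2.25333 m below the apex, so the centroid depth is h_c = 5.49 + 2.25333 = 7.74333 m.
A = ½ × 0.845 × 3.38 = 1.42805 m².
Resultant F = γ·h_c·A = 7.74009 × 7.74333 × 1.42805 = 85.5889 kN.
I_c = b·h³/36 = 0.845 × 3.38³/36 = 0.906367 m⁴.
Centre of pressure: y_p = y_c + I_c/(y_c·A) = 7.74333 + 0.906367/(7.74333 × 1.42805) = 7.74333 + 0.0819658 = 7.8253 m along the plane.

h_p = 7.825 m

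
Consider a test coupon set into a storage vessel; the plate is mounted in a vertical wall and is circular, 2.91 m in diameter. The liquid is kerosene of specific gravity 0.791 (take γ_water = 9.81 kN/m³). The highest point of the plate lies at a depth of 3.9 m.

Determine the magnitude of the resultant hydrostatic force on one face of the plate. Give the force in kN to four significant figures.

F ≈ 276.4 kN

γ = 0.791 × 9.81 = 7.75971 kN/m³.
The centroid is at the centre, 1.455 m below the top of the plate, so the centroid depth is h_c = 3.9 + 1.455 = 5.355 m.
A = π(1.455)² = 6.65083 m².
Resultant F = γ·h_c·A = 7.75971 × 5.355 × 6.65083 = 276.364 kN.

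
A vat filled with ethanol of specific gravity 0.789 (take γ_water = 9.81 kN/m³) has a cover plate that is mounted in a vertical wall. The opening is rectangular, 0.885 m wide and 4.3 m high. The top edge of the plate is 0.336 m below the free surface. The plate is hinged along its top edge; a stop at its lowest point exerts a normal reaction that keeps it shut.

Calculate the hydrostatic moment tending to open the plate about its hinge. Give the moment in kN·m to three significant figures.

γ = 0.789 × 9.81 = 7.74009 kN/m³.
The centroid lies 4.3/2 = 2.15 m below the top edge, so the centroid depth is h_c = 0.336 + 2.15 = 2.486 m.
A = 0.885 × 4.3 = 3.8055 m².
Resultant F = γ·h_c·A = 7.74009 × 2.486 × 3.8055 = 73.2249 kN.
I_c = b·h³/12 = 0.885 × 4.3³/12 = 5.86364 m⁴.
Centre of pressure: y_p = y_c + I_c/(y_c·A) = 2.486 + 5.86364/(2.486 × 3.8055) = 2.486 + 0.619804 = 3.1058 m along the plane.
The resultant acts 2.15 + 0.619804 = 2.7698 m (along the plate) below the hinge at the top edge, so the moment about the hinge is M = F × 2.7698 = 73.2249 × 2.7698 = 202.818 kN·m.

M ≈ 203 kN·m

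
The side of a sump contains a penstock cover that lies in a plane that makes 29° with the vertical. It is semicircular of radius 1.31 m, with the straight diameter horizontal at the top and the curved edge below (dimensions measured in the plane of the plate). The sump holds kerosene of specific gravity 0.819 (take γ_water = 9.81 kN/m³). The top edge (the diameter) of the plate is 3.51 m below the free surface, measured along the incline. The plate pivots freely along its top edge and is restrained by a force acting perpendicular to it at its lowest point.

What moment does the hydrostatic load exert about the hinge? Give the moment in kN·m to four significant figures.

γ = 0.819 × 9.81 = 8.03439 kN/m³.
The plate makes 29° with the vertical, i.e. θ = 90° − 29° = 61° to the horizontal. Measuring y along the incline from the free-surface line, vertical depth h = y·sinθ with sinθ = 0.874620.
The centroid of a semicircle lies 4r/(3π) = 0.555981 m from the diameter, here below the top edge, so y_c = 3.51 + 0.555981 = 4.06598 m and h_c = 4.06598 × 0.874620 = 3.55619 m.
A = πr²/2 = π × 1.31²/2 = 2.69564 m².
Resultant F = γ·h_c·A = 8.03439 × 3.55619 × 2.69564 = 77.0193 kN.
I_c = (π/8 − 8/(9π))·r⁴ = 0.109757 × 1.31⁴ = 0.323234 m⁴.
Centre of pressure: y_p = y_c + I_c/(y_c·A) = 4.06598 + 0.323234/(4.06598 × 2.69564) = 4.06598 + 0.029491 = 4.09547 m along the plane.
The resultant acts 0.555981 + 0.029491 = 0.585472 m (along the plate) below the hinge at the top edge, so the moment about the hinge is M = F × 0.585472 = 77.0193 × 0.585472 = 45.0926 kN·m.

M ≈ 45.09 kN·m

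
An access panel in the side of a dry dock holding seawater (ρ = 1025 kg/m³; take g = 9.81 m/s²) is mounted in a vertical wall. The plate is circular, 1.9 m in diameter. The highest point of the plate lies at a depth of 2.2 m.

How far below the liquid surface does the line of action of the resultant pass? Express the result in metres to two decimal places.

h_p = 3.22 m

γ = ρg = 1025 × 9.81 / 1000 = 10.05525 kN/m³.
The centroid is at the centre, 0.95 m below the top of the plate, so the centroid depth is h_c = 2.2 + 0.95 = 3.15 m.
A = π(0.95)² = 2.83529 m².
Resultant F = γ·h_c·A = 10.05525 × 3.15 × 2.83529 = 89.8051 kN.
I_c = πr⁴/4 = π × 0.95⁴/4 = 0.639712 m⁴.
Centre of pressure: y_p = y_c + I_c/(y_c·A) = 3.15 + 0.639712/(3.15 × 2.83529) = 3.15 + 0.0716269 = 3.22163 m along the plane.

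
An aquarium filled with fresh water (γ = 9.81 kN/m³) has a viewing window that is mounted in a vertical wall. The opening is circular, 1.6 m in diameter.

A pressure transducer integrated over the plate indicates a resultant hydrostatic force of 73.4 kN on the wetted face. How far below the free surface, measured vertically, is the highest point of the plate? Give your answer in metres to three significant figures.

γ = 9.81 kN/m³.
A = π(0.8)² = 2.01062 m².
From F = γ·h_c·A, the centroid depth is h_c = 73.4/(9.81 × 2.01062) = 3.72132 m.
The centroid is at the centre, 0.8 m below the top of the plate, so the highest point sits at h_top = 3.72132 − 0.8 = 2.92132 m below the surface.

d_top ≈ 2.92 m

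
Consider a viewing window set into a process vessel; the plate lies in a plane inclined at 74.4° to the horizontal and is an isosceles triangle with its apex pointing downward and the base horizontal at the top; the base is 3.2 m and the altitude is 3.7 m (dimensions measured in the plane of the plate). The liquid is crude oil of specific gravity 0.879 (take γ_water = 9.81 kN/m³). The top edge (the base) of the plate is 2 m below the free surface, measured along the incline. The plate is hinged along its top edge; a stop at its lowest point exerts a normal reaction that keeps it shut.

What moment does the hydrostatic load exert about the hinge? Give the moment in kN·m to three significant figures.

M ≈ 233 kN·m

γ = 0.879 × 9.81 = 8.62299 kN/m³.
Let θ = 74.4° be the plate's angle to the horizontal; measure y along the incline from where the plane meets the free surface. Vertical depth h = y·sinθ with sinθ = 0.963163.
With the apex down, the centroid sits h/3 = 3.7/3 = 1.23333 m below the base (the top edge), so y_c = 2 + 1.23333 = 3.23333 m and h_c = 3.23333 × 0.963163 = 3.11422 m.
A = ½ × 3.2 × 3.7 = 5.92 m².
Resultant F = γ·h_c·A = 8.62299 × 3.11422 × 5.92 = 158.975 kN.
I_c = b·h³/36 = 3.2 × 3.7³/36 = 4.50249 m⁴.
Centre of pressure: y_p = y_c + I_c/(y_c·A) = 3.23333 + 4.50249/(3.23333 × 5.92) = 3.23333 + 0.235224 = 3.46855 m along the plane.
The resultant acts 1.23333 + 0.235224 = 1.46855 m (along the plate) below the hinge at the top edge, so the moment about the hinge is M = F × 1.46855 = 158.975 × 1.46855 = 233.463 kN·m.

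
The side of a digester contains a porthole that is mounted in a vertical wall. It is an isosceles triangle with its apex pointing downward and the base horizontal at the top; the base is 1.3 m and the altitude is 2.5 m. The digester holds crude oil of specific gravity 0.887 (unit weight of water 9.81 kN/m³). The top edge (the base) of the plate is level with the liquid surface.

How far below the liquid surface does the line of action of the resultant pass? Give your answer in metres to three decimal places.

γ = 0.887 × 9.81 = 8.70147 kN/m³.
With the apex down, the centroid sits h/3 = 2.5/3 = 0.833333 m below the base (the top edge), so the centroid depth is h_c = 0.833333 m.
A = ½ × 1.3 × 2.5 = 1.625 m².
Resultant F = γ·h_c·A = 8.70147 × 0.833333 × 1.625 = 11.7832 kN.
I_c = b·h³/36 = 1.3 × 2.5³/36 = 0.564236 m⁴.
Centre of pressure: y_p = y_c + I_c/(y_c·A) = 0.833333 + 0.564236/(0.833333 × 1.625) = 0.833333 + 0.416667 = 1.25 m along the plane.

h_p = 1.250 m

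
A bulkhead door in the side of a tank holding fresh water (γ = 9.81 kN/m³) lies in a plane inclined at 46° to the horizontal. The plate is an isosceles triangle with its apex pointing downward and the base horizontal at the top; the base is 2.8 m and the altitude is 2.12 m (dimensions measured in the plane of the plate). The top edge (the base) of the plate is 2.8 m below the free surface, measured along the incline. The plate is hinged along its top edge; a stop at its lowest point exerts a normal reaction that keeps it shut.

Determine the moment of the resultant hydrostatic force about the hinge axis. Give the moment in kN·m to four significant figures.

γ = 9.81 kN/m³.
Let θ = 46° be the plate's angle to the horizontal; measure y along the incline from where the plane meets the free surface. Vertical depth h = y·sinθ with sinθ = 0.719340.
With the apex down, the centroid sits h/3 = 2.12/3 = 0.706667 m below the base (the top edge), so y_c = 2.8 + 0.706667 = 3.50667 m and h_c = 3.50667 × 0.719340 = 2.52249 m.
A = ½ × 2.8 × 2.12 = 2.968 m².
Resultant F = γ·h_c·A = 9.81 × 2.52249 × 2.968 = 73.445 kN.
I_c = b·h³/36 = 2.8 × 2.12³/36 = 0.741077 m⁴.
Centre of pressure: y_p = y_c + I_c/(y_c·A) = 3.50667 + 0.741077/(3.50667 × 2.968) = 3.50667 + 0.071204 = 3.57787 m along the plane.
The resultant acts 0.706667 + 0.071204 = 0.777871 m (along the plate) below the hinge at the top edge, so the moment about the hinge is M = F × 0.777871 = 73.445 × 0.777871 = 57.1307 kN·m.

M ≈ 57.13 kN·m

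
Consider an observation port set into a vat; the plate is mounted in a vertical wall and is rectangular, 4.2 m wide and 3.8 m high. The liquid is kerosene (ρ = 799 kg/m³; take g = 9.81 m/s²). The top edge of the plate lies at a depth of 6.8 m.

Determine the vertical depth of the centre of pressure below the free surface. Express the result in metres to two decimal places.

h_p = 8.84 m

γ = ρg = 799 × 9.81 / 1000 = 7.83819 kN/m³.
The centroid lies 3.8/2 = 1.9 m below the top edge, so the centroid depth is h_c = 6.8 + 1.9 = 8.7 m.
A = 4.2 × 3.8 = 15.96 m².
Resultant F = γ·h_c·A = 7.83819 × 8.7 × 15.96 = 1088.35 kN.
I_c = b·h³/12 = 4.2 × 3.8³/12 = 19.2052 m⁴.
Centre of pressure: y_p = y_c + I_c/(y_c·A) = 8.7 + 19.2052/(8.7 × 15.96) = 8.7 + 0.138314 = 8.83831 m along the plane.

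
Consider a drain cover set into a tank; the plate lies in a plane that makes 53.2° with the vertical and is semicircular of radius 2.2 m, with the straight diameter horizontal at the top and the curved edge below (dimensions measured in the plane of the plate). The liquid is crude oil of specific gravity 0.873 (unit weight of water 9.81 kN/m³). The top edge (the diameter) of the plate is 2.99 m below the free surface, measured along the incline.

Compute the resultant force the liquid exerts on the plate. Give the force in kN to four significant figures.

F ≈ 153.0 kN

γ = 0.873 × 9.81 = 8.56413 kN/m³.
The plate makes 53.2° with the vertical, i.e. θ = 90° − 53.2° = 36.8° to the horizontal. Measuring y along the incline from the free-surface line, vertical depth h = y·sinθ with sinθ = 0.599024.
The centroid of a semicircle lies 4r/(3π) = 0.933709 m from the diameter, here below the top edge, so y_c = 2.99 + 0.933709 = 3.92371 m and h_c = 3.92371 × 0.599024 = 2.3504 m.
A = πr²/2 = π × 2.2²/2 = 7.60265 m².
Resultant F = γ·h_c·A = 8.56413 × 2.3504 × 7.60265 = 153.035 kN.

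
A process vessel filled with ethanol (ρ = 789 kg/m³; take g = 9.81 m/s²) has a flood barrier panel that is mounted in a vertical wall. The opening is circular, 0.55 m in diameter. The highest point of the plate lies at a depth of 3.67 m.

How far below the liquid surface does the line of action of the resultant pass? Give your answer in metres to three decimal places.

h_p = 3.950 m

γ = ρg = 789 × 9.81 / 1000 = 7.74009 kN/m³.
The centroid is at the centre, 0.275 m below the top of the plate, so the centroid depth is h_c = 3.67 + 0.275 = 3.945 m.
A = π(0.275)² = 0.237583 m².
Resultant F = γ·h_c·A = 7.74009 × 3.945 × 0.237583 = 7.25451 kN.
I_c = πr⁴/4 = π × 0.275⁴/4 = 0.0044918 m⁴.
Centre of pressure: y_p = y_c + I_c/(y_c·A) = 3.945 + 0.0044918/(3.945 × 0.237583) = 3.945 + 0.00479245 = 3.94979 m along the plane.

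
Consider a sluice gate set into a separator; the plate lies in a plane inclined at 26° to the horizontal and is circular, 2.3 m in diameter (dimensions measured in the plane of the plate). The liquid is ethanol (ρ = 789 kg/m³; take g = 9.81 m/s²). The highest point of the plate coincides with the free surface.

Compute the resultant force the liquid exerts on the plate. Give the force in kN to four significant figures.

F ≈ 16.21 kN

γ = ρg = 789 × 9.81 / 1000 = 7.74009 kN/m³.
Let θ = 26° be the plate's angle to the horizontal; measure y along the incline from where the plane meets the free surface. Vertical depth h = y·sinθ with sinθ = 0.438371.
The centroid is at the centre, 1.15 m below the top of the plate, so y_c = 1.15 m and h_c = 1.15 × 0.438371 = 0.504127 m.
A = π(1.15)² = 4.15476 m².
Resultant F = γ·h_c·A = 7.74009 × 0.504127 × 4.15476 = 16.2118 kN.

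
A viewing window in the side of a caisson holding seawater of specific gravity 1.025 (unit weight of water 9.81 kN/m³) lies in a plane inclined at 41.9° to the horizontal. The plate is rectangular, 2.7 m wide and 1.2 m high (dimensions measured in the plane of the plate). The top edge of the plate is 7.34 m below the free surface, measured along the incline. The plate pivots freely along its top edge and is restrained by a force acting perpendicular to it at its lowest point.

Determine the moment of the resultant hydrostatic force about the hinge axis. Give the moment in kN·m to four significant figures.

M ≈ 106.3 kN·m

γ = 1.025 × 9.81 = 10.05525 kN/m³.
Let θ = 41.9° be the plate's angle to the horizontal; measure y along the incline from where the plane meets the free surface. Vertical depth h = y·sinθ with sinθ = 0.667833.
The centroid lies 1.2/2 = 0.6 m below the top edge, so y_c = 7.34 + 0.6 = 7.94 m and h_c = 7.94 × 0.667833 = 5.30259 m.
A = 2.7 × 1.2 = 3.24 m².
Resultant F = γ·h_c·A = 10.05525 × 5.30259 × 3.24 = 172.753 kN.
I_c = b·h³/12 = 2.7 × 1.2³/12 = 0.3888 m⁴.
Centre of pressure: y_p = y_c + I_c/(y_c·A) = 7.94 + 0.3888/(7.94 × 3.24) = 7.94 + 0.0151134 = 7.95511 m along the plane.
The resultant acts 0.6 + 0.0151134 = 0.615113 m (along the plate) below the hinge at the top edge, so the moment about the hinge is M = F × 0.615113 = 172.753 × 0.615113 = 106.263 kN·m.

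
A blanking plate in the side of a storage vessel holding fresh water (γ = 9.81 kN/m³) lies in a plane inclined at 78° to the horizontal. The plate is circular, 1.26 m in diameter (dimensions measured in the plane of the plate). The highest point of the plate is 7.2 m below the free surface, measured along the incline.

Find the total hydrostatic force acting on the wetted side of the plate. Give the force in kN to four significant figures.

F ≈ 93.68 kN

γ = 9.81 kN/m³.
Let θ = 78° be the plate's angle to the horizontal; measure y along the incline from where the plane meets the free surface. Vertical depth h = y·sinθ with sinθ = 0.978148.
The centroid is at the centre, 0.63 m below the top of the plate, so y_c = 7.2 + 0.63 = 7.83 m and h_c = 7.83 × 0.978148 = 7.6589 m.
A = π(0.63)² = 1.2469 m².
Resultant F = γ·h_c·A = 9.81 × 7.6589 × 1.2469 = 93.6843 kN.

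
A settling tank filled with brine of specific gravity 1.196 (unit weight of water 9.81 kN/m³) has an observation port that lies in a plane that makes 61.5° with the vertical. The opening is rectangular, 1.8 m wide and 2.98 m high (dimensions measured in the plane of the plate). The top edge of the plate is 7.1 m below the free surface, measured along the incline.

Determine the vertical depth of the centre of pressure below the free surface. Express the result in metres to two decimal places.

γ = 1.196 × 9.81 = 11.73276 kN/m³.
The plate makes 61.5° with the vertical, i.e. θ = 90° − 61.5° = 28.5° to the horizontal. Measuring y along the incline from the free-surface line, vertical depth h = y·sinθ with sinθ = 0.477159.
The centroid lies 2.98/2 = 1.49 m below the top edge, so y_c = 7.1 + 1.49 = 8.59 m and h_c = 8.59 × 0.477159 = 4.0988 m.
A = 1.8 × 2.98 = 5.364 m².
Resultant F = γ·h_c·A = 11.73276 × 4.0988 × 5.364 = 257.956 kN.
I_c = b·h³/12 = 1.8 × 2.98³/12 = 3.96954 m⁴.
Centre of pressure: y_p = y_c + I_c/(y_c·A) = 8.59 + 3.96954/(8.59 × 5.364) = 8.59 + 0.0861506 = 8.67615 m along the plane.
Vertically, h_p = y_p·sinθ = 8.67615 × 0.477159 = 4.1399 m.

h_p = 4.14 m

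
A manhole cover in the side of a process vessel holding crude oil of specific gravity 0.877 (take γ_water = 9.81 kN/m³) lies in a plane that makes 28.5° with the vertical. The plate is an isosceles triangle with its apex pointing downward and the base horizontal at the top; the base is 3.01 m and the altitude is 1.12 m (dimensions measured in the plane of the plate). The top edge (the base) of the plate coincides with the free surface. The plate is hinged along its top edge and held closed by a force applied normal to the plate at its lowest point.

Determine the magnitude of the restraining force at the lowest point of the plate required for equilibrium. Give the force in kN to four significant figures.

γ = 0.877 × 9.81 = 8.60337 kN/m³.
The plate makes 28.5° with the vertical, i.e. θ = 90° − 28.5° = 61.5° to the horizontal. Measuring y along the incline from the free-surface line, vertical depth h = y·sinθ with sinθ = 0.878817.
With the apex down, the centroid sits h/3 = 1.12/3 = 0.373333 m below the base (the top edge), so y_c = 0.373333 m and h_c = 0.373333 × 0.878817 = 0.328091 m.
A = ½ × 3.01 × 1.12 = 1.6856 m².
Resultant F = γ·h_c·A = 8.60337 × 0.328091 × 1.6856 = 4.75792 kN.
I_c = b·h³/36 = 3.01 × 1.12³/36 = 0.117468 m⁴.
Centre of pressure: y_p = y_c + I_c/(y_c·A) = 0.373333 + 0.117468/(0.373333 × 1.6856) = 0.373333 + 0.186667 = 0.56 m along the plane.
The resultant acts 0.373333 + 0.186667 = 0.56 m (along the plate) below the hinge at the top edge, so the moment about the hinge is M = F × 0.56 = 4.75792 × 0.56 = 2.66444 kN·m.
A normal force at the bottom, 1.12 m from the hinge, must supply this moment: P = 2.66444/1.12 = 2.37896 kN.

P ≈ 2.379 kN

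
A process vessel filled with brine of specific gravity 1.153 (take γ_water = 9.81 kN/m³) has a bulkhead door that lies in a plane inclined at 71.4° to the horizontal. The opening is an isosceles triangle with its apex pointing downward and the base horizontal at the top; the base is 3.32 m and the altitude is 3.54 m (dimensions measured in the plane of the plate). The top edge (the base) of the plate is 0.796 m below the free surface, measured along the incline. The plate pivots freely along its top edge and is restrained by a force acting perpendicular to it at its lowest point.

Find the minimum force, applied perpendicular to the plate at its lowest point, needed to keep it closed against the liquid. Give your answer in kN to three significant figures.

P ≈ 53.9 kN

γ = 1.153 × 9.81 = 11.31093 kN/m³.
Let θ = 71.4° be the plate's angle to the horizontal; measure y along the incline from where the plane meets the free surface. Vertical depth h = y·sinθ with sinθ = 0.947768.
With the apex down, the centroid sits h/3 = 3.54/3 = 1.18 m below the base (the top edge), so y_c = 0.796 + 1.18 = 1.976 m and h_c = 1.976 × 0.947768 = 1.87279 m.
A = ½ × 3.32 × 3.54 = 5.8764 m².
Resultant F = γ·h_c·A = 11.31093 × 1.87279 × 5.8764 = 124.48 kN.
I_c = b·h³/36 = 3.32 × 3.54³/36 = 4.09115 m⁴.
Centre of pressure: y_p = y_c + I_c/(y_c·A) = 1.976 + 4.09115/(1.976 × 5.8764) = 1.976 + 0.352328 = 2.32833 m along the plane.
The resultant acts 1.18 + 0.352328 = 1.53233 m (along the plate) below the hinge at the top edge, so the moment about the hinge is M = F × 1.53233 = 124.48 × 1.53233 = 190.744 kN·m.
A normal force at the bottom, 3.54 m from the hinge, must supply this moment: P = 190.744/3.54 = 53.8825 kN.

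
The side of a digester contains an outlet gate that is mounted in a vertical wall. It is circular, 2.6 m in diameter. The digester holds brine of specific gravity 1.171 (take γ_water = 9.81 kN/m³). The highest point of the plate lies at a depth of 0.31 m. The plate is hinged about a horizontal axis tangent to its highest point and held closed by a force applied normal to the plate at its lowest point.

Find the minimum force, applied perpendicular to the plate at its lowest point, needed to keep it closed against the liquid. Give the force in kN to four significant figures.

P ≈ 59.01 kN

γ = 1.171 × 9.81 = 11.48751 kN/m³.
The centroid is at the centre, 1.3 m below the top of the plate, so the centroid depth is h_c = 0.31 + 1.3 = 1.61 m.
A = π(1.3)² = 5.30929 m².
Resultant F = γ·h_c·A = 11.48751 × 1.61 × 5.30929 = 98.1947 kN.
I_c = πr⁴/4 = π × 1.3⁴/4 = 2.24318 m⁴.
Centre of pressure: y_p = y_c + I_c/(y_c·A) = 1.61 + 2.24318/(1.61 × 5.30929) = 1.61 + 0.262423 = 1.87242 m along the plane.
The resultant acts 1.3 + 0.262423 = 1.56242 m (along the plate) below the hinge at the top edge, so the moment about the hinge is M = F × 1.56242 = 98.1947 × 1.56242 = 153.421 kN·m.
A normal force at the bottom, 2.6 m from the hinge, must supply this moment: P = 153.421/2.6 = 59.0081 kN.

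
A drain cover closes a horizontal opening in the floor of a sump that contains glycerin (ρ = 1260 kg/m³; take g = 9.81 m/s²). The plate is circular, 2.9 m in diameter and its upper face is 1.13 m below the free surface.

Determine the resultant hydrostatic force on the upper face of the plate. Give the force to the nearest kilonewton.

γ = ρg = 1260 × 9.81 / 1000 = 12.3606 kN/m³.
The plate is horizontal, so pressure is uniform at p = γ·h = 12.3606 × 1.13 = 13.9675 kN/m².
A = π(1.45)² = 6.6052 m².
F = p·A = 13.9675 × 6.6052 = 92.2581 kN.

F ≈ 92 kN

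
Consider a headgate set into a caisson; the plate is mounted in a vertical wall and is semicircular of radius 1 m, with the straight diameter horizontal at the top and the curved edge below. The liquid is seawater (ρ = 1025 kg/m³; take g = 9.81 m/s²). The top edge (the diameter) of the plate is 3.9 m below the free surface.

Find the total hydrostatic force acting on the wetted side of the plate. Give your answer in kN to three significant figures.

γ = ρg = 1025 × 9.81 / 1000 = 10.05525 kN/m³.
The centroid of a semicircle lies 4r/(3π) = 0.424413 m from the diameter, here below the top edge, so the centroid depth is h_c = 3.9 + 0.424413 = 4.32441 m.
A = πr²/2 = π × 1²/2 = 1.5708 m².
Resultant F = γ·h_c·A = 10.05525 × 4.32441 × 1.5708 = 68.3031 kN.

F ≈ 68.3 kN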